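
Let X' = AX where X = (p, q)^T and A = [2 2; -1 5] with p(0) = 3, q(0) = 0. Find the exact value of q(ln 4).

A = [[2,2],[-1,5]]; eigenvalues λ = 3, 4.
Eigenvectors: (2,1) for λ=3, (1,1) for λ=4.
From the initial condition, c_1 = 3, c_2 = -3.
q(ln 4) = (3)(4^3)(1) + (-3)(4^4)(1) = -576.

-576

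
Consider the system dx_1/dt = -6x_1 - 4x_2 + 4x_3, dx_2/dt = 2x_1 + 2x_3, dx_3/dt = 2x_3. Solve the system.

x_1(t) = -c_1e^(-2t) - 2c_2e^(-4t), x_2(t) = c_1e^(-2t) + c_2e^(-4t) + c_3e^(2t), x_3(t) = c_3e^(2t)

Coefficient matrix A = [[-6, -4, 4], [2, 0, 2], [0, 0, 2]].
det(A - λI) = 0 gives eigenvalues λ = -2, -4, 2.
For λ=-2: eigenvector (-1,1,0).
For λ=-4: eigenvector (-2,1,0).
For λ=2: eigenvector (0,1,1).
General solution: c_1e^(-2t)(-1,1,0) + c_2e^(-4t)(-2,1,0) + c_3e^(2t)(0,1,1).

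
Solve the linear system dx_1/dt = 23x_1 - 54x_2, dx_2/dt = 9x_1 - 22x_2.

x_1(t) = -3c_1e^(5t) + 2c_2e^(-4t), x_2(t) = -c_1e^(5t) + c_2e^(-4t)

Coefficient matrix A = [[23, -54], [9, -22]].
Characteristic polynomial det(A - λI) = λ^2 - λ - 20 = 0.
Eigenvalues λ = 5, -4.
For λ=5: (A-λI) row 1 is [18, -54], so an eigenvector is (-3, -1).
For λ=-4: (A-λI) row 1 is [27, -54], so an eigenvector is (2, 1).
General solution: c_1e^(5t)(-3,-1) + c_2e^(-4t)(2,1).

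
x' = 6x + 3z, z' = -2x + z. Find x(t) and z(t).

x(t) = -3K_1e^(4t) + K_2e^(3t), z(t) = 2K_1e^(4t) - K_2e^(3t)

Coefficient matrix A = [[6, 3], [-2, 1]].
Characteristic polynomial det(A - λI) = λ^2 - 7λ + 12 = 0.
Eigenvalues λ = 4, 3.
For λ=4: (A-λI) row 1 is [2, 3], so an eigenvector is (-3, 2).
For λ=3: (A-λI) row 1 is [3, 3], so an eigenvector is (1, -1).
General solution: K_1e^(4t)(-3,2) + K_2e^(3t)(1,-1).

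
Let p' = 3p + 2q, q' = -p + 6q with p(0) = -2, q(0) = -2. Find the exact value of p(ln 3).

-486

A = [[3,2],[-1,6]]; eigenvalues λ = 5, 4.
Eigenvectors: (-1,-1) for λ=5, (2,1) for λ=4.
From the initial condition, c_1 = 2, c_2 = 0.
p(ln 3) = (2)(3^5)(-1) + (0)(3^4)(2) = -486.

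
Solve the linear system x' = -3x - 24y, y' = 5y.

x(t) = -3K_1e^(5t) - K_2e^(-3t), y(t) = K_1e^(5t)

Coefficient matrix A = [[-3, -24], [0, 5]].
Characteristic polynomial det(A - λI) = λ^2 - 2λ - 15 = 0.
Eigenvalues λ = 5, -3.
For λ=5: (A-λI) row 1 is [-8, -24], so an eigenvector is (-3, 1).
For λ=-3: (A-λI) row 1 is [0, -24], so an eigenvector is (-1, 0).
General solution: K_1e^(5t)(-3,1) + K_2e^(-3t)(-1,0).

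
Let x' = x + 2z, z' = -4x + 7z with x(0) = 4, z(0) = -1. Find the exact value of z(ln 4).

A = [[1,2],[-4,7]]; eigenvalues λ = 5, 3.
Eigenvectors: (-1,-2) for λ=5, (-1,-1) for λ=3.
From the initial condition, c_1 = 5, c_2 = -9.
z(ln 4) = (5)(4^5)(-2) + (-9)(4^3)(-1) = -9664.

-9664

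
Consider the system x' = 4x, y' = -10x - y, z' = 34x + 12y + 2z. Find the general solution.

x(t) = K_1e^(4t), y(t) = -2K_1e^(4t) + K_2e^(-t), z(t) = 5K_1e^(4t) - 4K_2e^(-t) + K_3e^(2t)

Coefficient matrix A = [[4, 0, 0], [-10, -1, 0], [34, 12, 2]].
det(A - λI) = 0 gives eigenvalues λ = 4, -1, 2.
For λ=4: eigenvector (1,-2,5).
For λ=-1: eigenvector (0,1,-4).
For λ=2: eigenvector (0,0,1).
General solution: K_1e^(4t)(1,-2,5) + K_2e^(-t)(0,1,-4) + K_3e^(2t)(0,0,1).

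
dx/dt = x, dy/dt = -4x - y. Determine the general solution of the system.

Coefficient matrix A = [[1, 0], [-4, -1]].
Characteristic polynomial det(A - λI) = λ^2 - 1 = 0.
Eigenvalues λ = -1, 1.
For λ=-1: (A-λI) row 1 is [2, 0], so an eigenvector is (0, -1).
For λ=1: (A-λI) row 2 is [-4, -2], so an eigenvector is (-1, 2).
General solution: c_1e^(-t)(0,-1) + c_2e^(t)(-1,2).

x(t) = -c_2e^(t), y(t) = -c_1e^(-t) + 2c_2e^(t)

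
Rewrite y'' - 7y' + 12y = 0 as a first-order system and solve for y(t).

y(t) = C_1e^(4t) + C_2e^(3t)

Let x_1 = y, x_2 = y'. Then x_1' = x_2 and x_2' = -12x_1 + 7x_2.
A = [[0,1],[-12,7]]; det(A-λI) = λ^2 - 7λ + 12.
Eigenvalues λ = 4, 3 with eigenvectors (1,4), (1,3).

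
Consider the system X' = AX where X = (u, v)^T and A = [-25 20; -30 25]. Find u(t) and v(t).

u(t) = -c_1e^(-5t) + 2c_2e^(5t), v(t) = -c_1e^(-5t) + 3c_2e^(5t)

Coefficient matrix A = [[-25, 20], [-30, 25]].
Characteristic polynomial det(A - λI) = λ^2 - 25 = 0.
Eigenvalues λ = -5, 5.
For λ=-5: (A-λI) row 1 is [-20, 20], so an eigenvector is (-1, -1).
For λ=5: (A-λI) row 1 is [-30, 20], so an eigenvector is (2, 3).
General solution: c_1e^(-5t)(-1,-1) + c_2e^(5t)(2,3).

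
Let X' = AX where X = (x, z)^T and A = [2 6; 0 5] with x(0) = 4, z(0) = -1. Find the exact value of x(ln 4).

-1952

A = [[2,6],[0,5]]; eigenvalues λ = 2, 5.
Eigenvectors: (1,0) for λ=2, (2,1) for λ=5.
From the initial condition, c_1 = 6, c_2 = -1.
x(ln 4) = (6)(4^2)(1) + (-1)(4^5)(2) = -1952.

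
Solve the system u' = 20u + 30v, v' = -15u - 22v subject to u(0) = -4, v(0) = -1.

u(t) = -38e^(-t)sin(3t) - 4e^(-t)cos(3t), v(t) = 27e^(-t)sin(3t) - e^(-t)cos(3t)

Coefficient matrix A = [[20, 30], [-15, -22]].
Characteristic polynomial det(A - λI) = λ^2 + 2λ + 10 = 0.
Eigenvalues λ = -1 ± 3i (complex conjugate pair).
For λ=-1+3i: an eigenvector is (-3,2) - i(-1,1) = (-3 + i, 2 - i).
A real fundamental pair from Re and Im of e^((-1+3i)t)v: X_1 = e^(-t)(cos(3t)·(-3,2) + sin(3t)·(-1,1)), X_2 = e^(-t)(sin(3t)·(-3,2) - cos(3t)·(-1,1)).
General solution: K_1X_1 + K_2X_2.
Applying u(0)=-4, v(0)=-1 gives K_1=5, K_2=11.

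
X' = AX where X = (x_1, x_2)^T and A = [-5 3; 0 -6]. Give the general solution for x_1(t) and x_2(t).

Coefficient matrix A = [[-5, 3], [0, -6]].
Characteristic polynomial det(A - λI) = λ^2 + 11λ + 30 = 0.
Eigenvalues λ = -5, -6.
For λ=-5: (A-λI) row 1 is [0, 3], so an eigenvector is (1, 0).
For λ=-6: (A-λI) row 1 is [1, 3], so an eigenvector is (-3, 1).
General solution: C_1e^(-5t)(1,0) + C_2e^(-6t)(-3,1).

x_1(t) = C_1e^(-5t) - 3C_2e^(-6t), x_2(t) = C_2e^(-6t)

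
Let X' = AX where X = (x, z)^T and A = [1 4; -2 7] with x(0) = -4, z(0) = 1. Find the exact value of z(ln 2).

152

A = [[1,4],[-2,7]]; eigenvalues λ = 5, 3.
Eigenvectors: (-1,-1) for λ=5, (-2,-1) for λ=3.
From the initial condition, c_1 = -6, c_2 = 5.
z(ln 2) = (-6)(2^5)(-1) + (5)(2^3)(-1) = 152.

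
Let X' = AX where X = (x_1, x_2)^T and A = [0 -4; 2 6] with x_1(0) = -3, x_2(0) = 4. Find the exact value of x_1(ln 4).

A = [[0,-4],[2,6]]; eigenvalues λ = 2, 4.
Eigenvectors: (2,-1) for λ=2, (1,-1) for λ=4.
From the initial condition, c_1 = 1, c_2 = -5.
x_1(ln 4) = (1)(4^2)(2) + (-5)(4^4)(1) = -1248.

-1248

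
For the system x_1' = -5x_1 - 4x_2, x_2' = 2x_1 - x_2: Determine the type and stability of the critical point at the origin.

stable spiral

A = [[-5,-4],[2,-1]]; det(A-λI) = λ^2 + 6λ + 13.
λ = -3 ± 2i: negative real part.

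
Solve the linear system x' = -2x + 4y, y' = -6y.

Coefficient matrix A = [[-2, 4], [0, -6]].
Characteristic polynomial det(A - λI) = λ^2 + 8λ + 12 = 0.
Eigenvalues λ = -2, -6.
For λ=-2: (A-λI) row 1 is [0, 4], so an eigenvector is (1, 0).
For λ=-6: (A-λI) row 1 is [4, 4], so an eigenvector is (1, -1).
General solution: c_1e^(-2t)(1,0) + c_2e^(-6t)(1,-1).

x(t) = c_1e^(-2t) + c_2e^(-6t), y(t) = -c_2e^(-6t)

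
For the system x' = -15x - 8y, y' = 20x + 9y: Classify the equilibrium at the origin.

A = [[-15,-8],[20,9]]; det(A-λI) = λ^2 + 6λ + 25.
λ = -3 ± 4i: negative real part.

stable spiral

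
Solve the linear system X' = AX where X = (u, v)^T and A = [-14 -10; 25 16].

u(t) = K_1e^(t)sin(5t) - K_1e^(t)cos(5t) - K_2e^(t)sin(5t) - K_2e^(t)cos(5t), v(t) = -2K_1e^(t)sin(5t) + K_1e^(t)cos(5t) + K_2e^(t)sin(5t) + 2K_2e^(t)cos(5t)

Coefficient matrix A = [[-14, -10], [25, 16]].
Characteristic polynomial det(A - λI) = λ^2 - 2λ + 26 = 0.
Eigenvalues λ = 1 ± 5i (complex conjugate pair).
For λ=1+5i: an eigenvector is (-1,1) - i(1,-2) = (-1 - i, 1 + 2i).
A real fundamental pair from Re and Im of e^((1+5i)t)v: X_1 = e^(t)(cos(5t)·(-1,1) + sin(5t)·(1,-2)), X_2 = e^(t)(sin(5t)·(-1,1) - cos(5t)·(1,-2)).
General solution: K_1X_1 + K_2X_2.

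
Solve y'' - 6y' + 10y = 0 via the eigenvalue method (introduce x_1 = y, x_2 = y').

y(t) = C_1e^(3t)cos(t) + C_2e^(3t)sin(t)

Let x_1 = y, x_2 = y'. Then x_1' = x_2 and x_2' = -10x_1 + 6x_2.
A = [[0,1],[-10,6]]; det(A-λI) = λ^2 - 6λ + 10.
Eigenvalues λ = 3 ± i.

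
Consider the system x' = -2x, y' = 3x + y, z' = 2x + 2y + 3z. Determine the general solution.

x(t) = C_1e^(-2t), y(t) = -C_1e^(-2t) + C_2e^(t), z(t) = -C_2e^(t) + C_3e^(3t)

Coefficient matrix A = [[-2, 0, 0], [3, 1, 0], [2, 2, 3]].
det(A - λI) = 0 gives eigenvalues λ = -2, 1, 3.
For λ=-2: eigenvector (1,-1,0).
For λ=1: eigenvector (0,1,-1).
For λ=3: eigenvector (0,0,1).
General solution: C_1e^(-2t)(1,-1,0) + C_2e^(t)(0,1,-1) + C_3e^(3t)(0,0,1).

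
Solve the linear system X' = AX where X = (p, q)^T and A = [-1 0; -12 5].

p(t) = -c_1e^(-t), q(t) = -2c_1e^(-t) + c_2e^(5t)

Coefficient matrix A = [[-1, 0], [-12, 5]].
Characteristic polynomial det(A - λI) = λ^2 - 4λ - 5 = 0.
Eigenvalues λ = -1, 5.
For λ=-1: (A-λI) row 2 is [-12, 6], so an eigenvector is (-1, -2).
For λ=5: (A-λI) row 1 is [-6, 0], so an eigenvector is (0, 1).
General solution: c_1e^(-t)(-1,-2) + c_2e^(5t)(0,1).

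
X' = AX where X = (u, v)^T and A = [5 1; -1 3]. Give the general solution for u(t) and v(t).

u(t) = -K_1e^(4t) - K_2te^(4t) + 2K_2e^(4t), v(t) = K_1e^(4t) + K_2te^(4t) - 3K_2e^(4t)

Coefficient matrix A = [[5, 1], [-1, 3]].
Characteristic polynomial det(A - λI) = λ^2 - 8λ + 16 = 0.
Single eigenvalue λ = 4 with algebraic multiplicity 2.
Eigenvector v = (-1,1); generalized eigenvector w with (A-λI)w=v is (2,-3).
General solution: e^(4t)[K_1·v + K_2·(t·v + w)].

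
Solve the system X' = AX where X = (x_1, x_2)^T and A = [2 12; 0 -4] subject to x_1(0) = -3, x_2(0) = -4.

Coefficient matrix A = [[2, 12], [0, -4]].
Characteristic polynomial det(A - λI) = λ^2 + 2λ - 8 = 0.
Eigenvalues λ = -4, 2.
For λ=-4: (A-λI) row 1 is [6, 12], so an eigenvector is (-2, 1).
For λ=2: (A-λI) row 1 is [0, 12], so an eigenvector is (-1, 0).
General solution: c_1e^(-4t)(-2,1) + c_2e^(2t)(-1,0).
Applying x_1(0)=-3, x_2(0)=-4 gives c_1=-4, c_2=11.

x_1(t) = -11e^(2t) + 8e^(-4t), x_2(t) = -4e^(-4t)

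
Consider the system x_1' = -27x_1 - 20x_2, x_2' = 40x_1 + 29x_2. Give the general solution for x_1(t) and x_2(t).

Coefficient matrix A = [[-27, -20], [40, 29]].
Characteristic polynomial det(A - λI) = λ^2 - 2λ + 17 = 0.
Eigenvalues λ = 1 ± 4i (complex conjugate pair).
For λ=1+4i: an eigenvector is (1,-1) - i(-2,3) = (1 + 2i, -1 - 3i).
A real fundamental pair from Re and Im of e^((1+4i)t)v: X_1 = e^(t)(cos(4t)·(1,-1) + sin(4t)·(-2,3)), X_2 = e^(t)(sin(4t)·(1,-1) - cos(4t)·(-2,3)).
General solution: C_1X_1 + C_2X_2.

x_1(t) = -2C_1e^(t)sin(4t) + C_1e^(t)cos(4t) + C_2e^(t)sin(4t) + 2C_2e^(t)cos(4t), x_2(t) = 3C_1e^(t)sin(4t) - C_1e^(t)cos(4t) - C_2e^(t)sin(4t) - 3C_2e^(t)cos(4t)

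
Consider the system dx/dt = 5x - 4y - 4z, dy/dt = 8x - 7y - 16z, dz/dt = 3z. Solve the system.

Coefficient matrix A = [[5, -4, -4], [8, -7, -16], [0, 0, 3]].
det(A - λI) = 0 gives eigenvalues λ = -3, 1, 3.
For λ=-3: eigenvector (-1,-2,0).
For λ=1: eigenvector (1,1,0).
For λ=3: eigenvector (2,0,1).
General solution: c_1e^(-3t)(-1,-2,0) + c_2e^(t)(1,1,0) + c_3e^(3t)(2,0,1).

x(t) = -c_1e^(-3t) + c_2e^(t) + 2c_3e^(3t), y(t) = -2c_1e^(-3t) + c_2e^(t), z(t) = c_3e^(3t)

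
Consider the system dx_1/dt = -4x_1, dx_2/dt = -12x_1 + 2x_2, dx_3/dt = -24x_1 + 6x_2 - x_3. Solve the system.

x_1(t) = c_2e^(-4t), x_2(t) = -c_1e^(2t) + 2c_2e^(-4t), x_3(t) = -2c_1e^(2t) + 4c_2e^(-4t) - c_3e^(-t)

Coefficient matrix A = [[-4, 0, 0], [-12, 2, 0], [-24, 6, -1]].
det(A - λI) = 0 gives eigenvalues λ = 2, -4, -1.
For λ=2: eigenvector (0,-1,-2).
For λ=-4: eigenvector (1,2,4).
For λ=-1: eigenvector (0,0,-1).
General solution: c_1e^(2t)(0,-1,-2) + c_2e^(-4t)(1,2,4) + c_3e^(-t)(0,0,-1).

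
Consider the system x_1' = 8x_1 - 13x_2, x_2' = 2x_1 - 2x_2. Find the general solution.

x_1(t) = 2c_1e^(3t)sin(t) + 3c_1e^(3t)cos(t) + 3c_2e^(3t)sin(t) - 2c_2e^(3t)cos(t), x_2(t) = c_1e^(3t)sin(t) + c_1e^(3t)cos(t) + c_2e^(3t)sin(t) - c_2e^(3t)cos(t)

Coefficient matrix A = [[8, -13], [2, -2]].
Characteristic polynomial det(A - λI) = λ^2 - 6λ + 10 = 0.
Eigenvalues λ = 3 ± i (complex conjugate pair).
For λ=3+i: an eigenvector is (3,1) - i(2,1) = (3 - 2i, 1 - i).
A real fundamental pair from Re and Im of e^((3+i)t)v: X_1 = e^(3t)(cos(t)·(3,1) + sin(t)·(2,1)), X_2 = e^(3t)(sin(t)·(3,1) - cos(t)·(2,1)).
General solution: c_1X_1 + c_2X_2.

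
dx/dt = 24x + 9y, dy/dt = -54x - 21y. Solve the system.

Coefficient matrix A = [[24, 9], [-54, -21]].
Characteristic polynomial det(A - λI) = λ^2 - 3λ - 18 = 0.
Eigenvalues λ = -3, 6.
For λ=-3: (A-λI) row 1 is [27, 9], so an eigenvector is (1, -3).
For λ=6: (A-λI) row 1 is [18, 9], so an eigenvector is (1, -2).
General solution: K_1e^(-3t)(1,-3) + K_2e^(6t)(1,-2).

x(t) = K_1e^(-3t) + K_2e^(6t), y(t) = -3K_1e^(-3t) - 2K_2e^(6t)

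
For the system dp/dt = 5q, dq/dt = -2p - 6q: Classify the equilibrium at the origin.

stable spiral

A = [[0,5],[-2,-6]]; det(A-λI) = λ^2 + 6λ + 10.
λ = -3 ± i: negative real part.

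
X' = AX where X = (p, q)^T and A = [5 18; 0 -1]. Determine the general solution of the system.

Coefficient matrix A = [[5, 18], [0, -1]].
Characteristic polynomial det(A - λI) = λ^2 - 4λ - 5 = 0.
Eigenvalues λ = 5, -1.
For λ=5: (A-λI) row 1 is [0, 18], so an eigenvector is (-1, 0).
For λ=-1: (A-λI) row 1 is [6, 18], so an eigenvector is (-3, 1).
General solution: c_1e^(5t)(-1,0) + c_2e^(-t)(-3,1).

p(t) = -c_1e^(5t) - 3c_2e^(-t), q(t) = c_2e^(-t)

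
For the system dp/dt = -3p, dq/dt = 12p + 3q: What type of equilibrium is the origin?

saddle

A = [[-3,0],[12,3]]; det(A-λI) = λ^2 - 9.
λ = -3, 3: opposite signs.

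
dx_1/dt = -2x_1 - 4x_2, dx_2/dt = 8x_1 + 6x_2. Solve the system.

Coefficient matrix A = [[-2, -4], [8, 6]].
Characteristic polynomial det(A - λI) = λ^2 - 4λ + 20 = 0.
Eigenvalues λ = 2 ± 4i (complex conjugate pair).
For λ=2+4i: an eigenvector is (-1,1) - i(0,-1) = (-1, 1 + i).
A real fundamental pair from Re and Im of e^((2+4i)t)v: X_1 = e^(2t)(cos(4t)·(-1,1) + sin(4t)·(0,-1)), X_2 = e^(2t)(sin(4t)·(-1,1) - cos(4t)·(0,-1)).
General solution: K_1X_1 + K_2X_2.

x_1(t) = -K_1e^(2t)cos(4t) - K_2e^(2t)sin(4t), x_2(t) = -K_1e^(2t)sin(4t) + K_1e^(2t)cos(4t) + K_2e^(2t)sin(4t) + K_2e^(2t)cos(4t)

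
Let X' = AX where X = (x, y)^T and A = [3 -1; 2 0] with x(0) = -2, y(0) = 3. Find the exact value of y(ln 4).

A = [[3,-1],[2,0]]; eigenvalues λ = 1, 2.
Eigenvectors: (1,2) for λ=1, (1,1) for λ=2.
From the initial condition, c_1 = 5, c_2 = -7.
y(ln 4) = (5)(4^1)(2) + (-7)(4^2)(1) = -72.

-72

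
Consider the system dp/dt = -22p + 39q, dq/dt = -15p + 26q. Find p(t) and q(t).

Coefficient matrix A = [[-22, 39], [-15, 26]].
Characteristic polynomial det(A - λI) = λ^2 - 4λ + 13 = 0.
Eigenvalues λ = 2 ± 3i (complex conjugate pair).
For λ=2+3i: an eigenvector is (2,1) - i(-3,-2) = (2 + 3i, 1 + 2i).
A real fundamental pair from Re and Im of e^((2+3i)t)v: X_1 = e^(2t)(cos(3t)·(2,1) + sin(3t)·(-3,-2)), X_2 = e^(2t)(sin(3t)·(2,1) - cos(3t)·(-3,-2)).
General solution: C_1X_1 + C_2X_2.

p(t) = -3C_1e^(2t)sin(3t) + 2C_1e^(2t)cos(3t) + 2C_2e^(2t)sin(3t) + 3C_2e^(2t)cos(3t), q(t) = -2C_1e^(2t)sin(3t) + C_1e^(2t)cos(3t) + C_2e^(2t)sin(3t) + 2C_2e^(2t)cos(3t)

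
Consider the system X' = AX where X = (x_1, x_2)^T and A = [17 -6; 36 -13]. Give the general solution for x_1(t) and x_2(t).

x_1(t) = -C_1e^(5t) + C_2e^(-t), x_2(t) = -2C_1e^(5t) + 3C_2e^(-t)

Coefficient matrix A = [[17, -6], [36, -13]].
Characteristic polynomial det(A - λI) = λ^2 - 4λ - 5 = 0.
Eigenvalues λ = 5, -1.
For λ=5: (A-λI) row 1 is [12, -6], so an eigenvector is (-1, -2).
For λ=-1: (A-λI) row 1 is [18, -6], so an eigenvector is (1, 3).
General solution: C_1e^(5t)(-1,-2) + C_2e^(-t)(1,3).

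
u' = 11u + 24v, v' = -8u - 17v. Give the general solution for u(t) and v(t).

u(t) = -3C_1e^(-5t) - 2C_2e^(-t), v(t) = 2C_1e^(-5t) + C_2e^(-t)

Coefficient matrix A = [[11, 24], [-8, -17]].
Characteristic polynomial det(A - λI) = λ^2 + 6λ + 5 = 0.
Eigenvalues λ = -5, -1.
For λ=-5: (A-λI) row 1 is [16, 24], so an eigenvector is (-3, 2).
For λ=-1: (A-λI) row 1 is [12, 24], so an eigenvector is (-2, 1).
General solution: C_1e^(-5t)(-3,2) + C_2e^(-t)(-2,1).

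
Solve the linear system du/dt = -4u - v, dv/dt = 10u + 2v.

Coefficient matrix A = [[-4, -1], [10, 2]].
Characteristic polynomial det(A - λI) = λ^2 + 2λ + 2 = 0.
Eigenvalues λ = -1 ± i (complex conjugate pair).
For λ=-1+i: an eigenvector is (0,1) - i(-1,3) = (0 + i, 1 - 3i).
A real fundamental pair from Re and Im of e^((-1+i)t)v: X_1 = e^(-t)(cos(t)·(0,1) + sin(t)·(-1,3)), X_2 = e^(-t)(sin(t)·(0,1) - cos(t)·(-1,3)).
General solution: c_1X_1 + c_2X_2.

u(t) = -c_1e^(-t)sin(t) + c_2e^(-t)cos(t), v(t) = 3c_1e^(-t)sin(t) + c_1e^(-t)cos(t) + c_2e^(-t)sin(t) - 3c_2e^(-t)cos(t)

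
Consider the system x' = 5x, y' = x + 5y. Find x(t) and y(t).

x(t) = C_2e^(5t), y(t) = C_1e^(5t) + C_2te^(5t) - 3C_2e^(5t)

Coefficient matrix A = [[5, 0], [1, 5]].
Characteristic polynomial det(A - λI) = λ^2 - 10λ + 25 = 0.
Single eigenvalue λ = 5 with algebraic multiplicity 2.
Eigenvector v = (0,1); generalized eigenvector w with (A-λI)w=v is (1,-3).
General solution: e^(5t)[C_1·v + C_2·(t·v + w)].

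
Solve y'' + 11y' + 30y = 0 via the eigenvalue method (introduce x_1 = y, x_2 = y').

Let x_1 = y, x_2 = y'. Then x_1' = x_2 and x_2' = -30x_1 - 11x_2.
A = [[0,1],[-30,-11]]; det(A-λI) = λ^2 + 11λ + 30.
Eigenvalues λ = -6, -5 with eigenvectors (1,-6), (1,-5).

y(t) = K_1e^(-6t) + K_2e^(-5t)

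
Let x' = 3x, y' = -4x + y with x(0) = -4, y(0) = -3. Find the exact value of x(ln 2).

A = [[3,0],[-4,1]]; eigenvalues λ = 3, 1.
Eigenvectors: (1,-2) for λ=3, (0,1) for λ=1.
From the initial condition, c_1 = -4, c_2 = -11.
x(ln 2) = (-4)(2^3)(1) + (-11)(2^1)(0) = -32.

-32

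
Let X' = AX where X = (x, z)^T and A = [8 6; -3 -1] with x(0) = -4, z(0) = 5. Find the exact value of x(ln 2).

A = [[8,6],[-3,-1]]; eigenvalues λ = 5, 2.
Eigenvectors: (-2,1) for λ=5, (-1,1) for λ=2.
From the initial condition, c_1 = -1, c_2 = 6.
x(ln 2) = (-1)(2^5)(-2) + (6)(2^2)(-1) = 40.

40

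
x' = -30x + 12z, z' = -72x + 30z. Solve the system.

Coefficient matrix A = [[-30, 12], [-72, 30]].
Characteristic polynomial det(A - λI) = λ^2 - 36 = 0.
Eigenvalues λ = -6, 6.
For λ=-6: (A-λI) row 1 is [-24, 12], so an eigenvector is (1, 2).
For λ=6: (A-λI) row 1 is [-36, 12], so an eigenvector is (-1, -3).
General solution: K_1e^(-6t)(1,2) + K_2e^(6t)(-1,-3).

x(t) = K_1e^(-6t) - K_2e^(6t), z(t) = 2K_1e^(-6t) - 3K_2e^(6t)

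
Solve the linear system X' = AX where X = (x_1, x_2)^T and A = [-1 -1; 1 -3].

x_1(t) = -K_1e^(-2t) - K_2te^(-2t) + K_2e^(-2t), x_2(t) = -K_1e^(-2t) - K_2te^(-2t) + 2K_2e^(-2t)

Coefficient matrix A = [[-1, -1], [1, -3]].
Characteristic polynomial det(A - λI) = λ^2 + 4λ + 4 = 0.
Single eigenvalue λ = -2 with algebraic multiplicity 2.
Eigenvector v = (-1,-1); generalized eigenvector w with (A-λI)w=v is (1,2).
General solution: e^(-2t)[K_1·v + K_2·(t·v + w)].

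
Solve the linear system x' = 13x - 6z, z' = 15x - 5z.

x(t) = -K_1e^(4t)sin(3t) - K_1e^(4t)cos(3t) - K_2e^(4t)sin(3t) + K_2e^(4t)cos(3t), z(t) = -2K_1e^(4t)sin(3t) - K_1e^(4t)cos(3t) - K_2e^(4t)sin(3t) + 2K_2e^(4t)cos(3t)

Coefficient matrix A = [[13, -6], [15, -5]].
Characteristic polynomial det(A - λI) = λ^2 - 8λ + 25 = 0.
Eigenvalues λ = 4 ± 3i (complex conjugate pair).
For λ=4+3i: an eigenvector is (-1,-1) - i(-1,-2) = (-1 + i, -1 + 2i).
A real fundamental pair from Re and Im of e^((4+3i)t)v: X_1 = e^(4t)(cos(3t)·(-1,-1) + sin(3t)·(-1,-2)), X_2 = e^(4t)(sin(3t)·(-1,-1) - cos(3t)·(-1,-2)).
General solution: K_1X_1 + K_2X_2.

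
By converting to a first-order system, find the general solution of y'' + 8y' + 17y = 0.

y(t) = c_1e^(-4t)cos(t) + c_2e^(-4t)sin(t)

Let x_1 = y, x_2 = y'. Then x_1' = x_2 and x_2' = -17x_1 - 8x_2.
A = [[0,1],[-17,-8]]; det(A-λI) = λ^2 + 8λ + 17.
Eigenvalues λ = -4 ± i.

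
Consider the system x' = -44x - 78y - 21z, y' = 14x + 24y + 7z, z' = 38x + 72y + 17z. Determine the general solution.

x(t) = -3K_1e^(3t) - 3K_2e^(-4t) + K_3e^(-2t), y(t) = K_1e^(3t) + K_2e^(-4t), z(t) = 3K_1e^(3t) + 2K_2e^(-4t) - 2K_3e^(-2t)

Coefficient matrix A = [[-44, -78, -21], [14, 24, 7], [38, 72, 17]].
det(A - λI) = 0 gives eigenvalues λ = 3, -4, -2.
For λ=3: eigenvector (-3,1,3).
For λ=-4: eigenvector (-3,1,2).
For λ=-2: eigenvector (1,0,-2).
General solution: K_1e^(3t)(-3,1,3) + K_2e^(-4t)(-3,1,2) + K_3e^(-2t)(1,0,-2).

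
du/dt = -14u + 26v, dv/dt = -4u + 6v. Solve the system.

u(t) = 3C_1e^(-4t)sin(2t) + 2C_1e^(-4t)cos(2t) + 2C_2e^(-4t)sin(2t) - 3C_2e^(-4t)cos(2t), v(t) = C_1e^(-4t)sin(2t) + C_1e^(-4t)cos(2t) + C_2e^(-4t)sin(2t) - C_2e^(-4t)cos(2t)

Coefficient matrix A = [[-14, 26], [-4, 6]].
Characteristic polynomial det(A - λI) = λ^2 + 8λ + 20 = 0.
Eigenvalues λ = -4 ± 2i (complex conjugate pair).
For λ=-4+2i: an eigenvector is (2,1) - i(3,1) = (2 - 3i, 1 - i).
A real fundamental pair from Re and Im of e^((-4+2i)t)v: X_1 = e^(-4t)(cos(2t)·(2,1) + sin(2t)·(3,1)), X_2 = e^(-4t)(sin(2t)·(2,1) - cos(2t)·(3,1)).
General solution: C_1X_1 + C_2X_2.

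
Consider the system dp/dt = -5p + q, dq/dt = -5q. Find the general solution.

Coefficient matrix A = [[-5, 1], [0, -5]].
Characteristic polynomial det(A - λI) = λ^2 + 10λ + 25 = 0.
Single eigenvalue λ = -5 with algebraic multiplicity 2.
Eigenvector v = (-1,0); generalized eigenvector w with (A-λI)w=v is (-3,-1).
General solution: e^(-5t)[c_1·v + c_2·(t·v + w)].

p(t) = -c_1e^(-5t) - c_2te^(-5t) - 3c_2e^(-5t), q(t) = -c_2e^(-5t)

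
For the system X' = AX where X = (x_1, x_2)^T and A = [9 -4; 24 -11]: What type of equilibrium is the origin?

saddle

A = [[9,-4],[24,-11]]; det(A-λI) = λ^2 + 2λ - 3.
λ = -3, 1: opposite signs.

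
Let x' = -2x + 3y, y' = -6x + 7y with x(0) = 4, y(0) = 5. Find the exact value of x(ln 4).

A = [[-2,3],[-6,7]]; eigenvalues λ = 4, 1.
Eigenvectors: (1,2) for λ=4, (1,1) for λ=1.
From the initial condition, c_1 = 1, c_2 = 3.
x(ln 4) = (1)(4^4)(1) + (3)(4^1)(1) = 268.

268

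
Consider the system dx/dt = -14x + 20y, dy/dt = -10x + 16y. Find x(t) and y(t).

x(t) = -2K_1e^(-4t) - K_2e^(6t), y(t) = -K_1e^(-4t) - K_2e^(6t)

Coefficient matrix A = [[-14, 20], [-10, 16]].
Characteristic polynomial det(A - λI) = λ^2 - 2λ - 24 = 0.
Eigenvalues λ = -4, 6.
For λ=-4: (A-λI) row 1 is [-10, 20], so an eigenvector is (-2, -1).
For λ=6: (A-λI) row 1 is [-20, 20], so an eigenvector is (-1, -1).
General solution: K_1e^(-4t)(-2,-1) + K_2e^(6t)(-1,-1).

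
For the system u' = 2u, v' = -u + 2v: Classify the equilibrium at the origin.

A = [[2,0],[-1,2]]; det(A-λI) = λ^2 - 4λ + 4.
repeated λ = 2 with a single eigenvector.

unstable improper node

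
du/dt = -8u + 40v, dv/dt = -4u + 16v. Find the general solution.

u(t) = 3K_1e^(4t)sin(4t) - K_1e^(4t)cos(4t) - K_2e^(4t)sin(4t) - 3K_2e^(4t)cos(4t), v(t) = K_1e^(4t)sin(4t) - K_2e^(4t)cos(4t)

Coefficient matrix A = [[-8, 40], [-4, 16]].
Characteristic polynomial det(A - λI) = λ^2 - 8λ + 32 = 0.
Eigenvalues λ = 4 ± 4i (complex conjugate pair).
For λ=4+4i: an eigenvector is (-1,0) - i(3,1) = (-1 - 3i, 0 - i).
A real fundamental pair from Re and Im of e^((4+4i)t)v: X_1 = e^(4t)(cos(4t)·(-1,0) + sin(4t)·(3,1)), X_2 = e^(4t)(sin(4t)·(-1,0) - cos(4t)·(3,1)).
General solution: K_1X_1 + K_2X_2.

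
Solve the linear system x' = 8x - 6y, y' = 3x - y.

Coefficient matrix A = [[8, -6], [3, -1]].
Characteristic polynomial det(A - λI) = λ^2 - 7λ + 10 = 0.
Eigenvalues λ = 2, 5.
For λ=2: (A-λI) row 1 is [6, -6], so an eigenvector is (1, 1).
For λ=5: (A-λI) row 1 is [3, -6], so an eigenvector is (2, 1).
General solution: c_1e^(2t)(1,1) + c_2e^(5t)(2,1).

x(t) = c_1e^(2t) + 2c_2e^(5t), y(t) = c_1e^(2t) + c_2e^(5t)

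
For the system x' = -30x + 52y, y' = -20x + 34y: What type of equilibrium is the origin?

A = [[-30,52],[-20,34]]; det(A-λI) = λ^2 - 4λ + 20.
λ = 2 ± 4i: positive real part.

unstable spiral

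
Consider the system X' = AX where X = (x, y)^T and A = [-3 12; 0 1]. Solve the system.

x(t) = -c_1e^(-3t) + 3c_2e^(t), y(t) = c_2e^(t)

Coefficient matrix A = [[-3, 12], [0, 1]].
Characteristic polynomial det(A - λI) = λ^2 + 2λ - 3 = 0.
Eigenvalues λ = -3, 1.
For λ=-3: (A-λI) row 1 is [0, 12], so an eigenvector is (-1, 0).
For λ=1: (A-λI) row 1 is [-4, 12], so an eigenvector is (3, 1).
General solution: c_1e^(-3t)(-1,0) + c_2e^(t)(3,1).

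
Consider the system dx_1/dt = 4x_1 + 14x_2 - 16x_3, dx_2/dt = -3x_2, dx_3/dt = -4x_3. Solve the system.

x_1(t) = K_1e^(4t) - 2K_2e^(-3t) + 2K_3e^(-4t), x_2(t) = K_2e^(-3t), x_3(t) = K_3e^(-4t)

Coefficient matrix A = [[4, 14, -16], [0, -3, 0], [0, 0, -4]].
det(A - λI) = 0 gives eigenvalues λ = 4, -3, -4.
For λ=4: eigenvector (1,0,0).
For λ=-3: eigenvector (-2,1,0).
For λ=-4: eigenvector (2,0,1).
General solution: K_1e^(4t)(1,0,0) + K_2e^(-3t)(-2,1,0) + K_3e^(-4t)(2,0,1).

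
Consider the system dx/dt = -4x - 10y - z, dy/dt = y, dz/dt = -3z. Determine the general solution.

Coefficient matrix A = [[-4, -10, -1], [0, 1, 0], [0, 0, -3]].
det(A - λI) = 0 gives eigenvalues λ = -4, 1, -3.
For λ=-4: eigenvector (1,0,0).
For λ=1: eigenvector (-2,1,0).
For λ=-3: eigenvector (-1,0,1).
General solution: K_1e^(-4t)(1,0,0) + K_2e^(t)(-2,1,0) + K_3e^(-3t)(-1,0,1).

x(t) = K_1e^(-4t) - 2K_2e^(t) - K_3e^(-3t), y(t) = K_2e^(t), z(t) = K_3e^(-3t)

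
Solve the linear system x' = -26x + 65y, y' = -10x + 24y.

x(t) = -2c_1e^(-t)sin(5t) + 3c_1e^(-t)cos(5t) + 3c_2e^(-t)sin(5t) + 2c_2e^(-t)cos(5t), y(t) = -c_1e^(-t)sin(5t) + c_1e^(-t)cos(5t) + c_2e^(-t)sin(5t) + c_2e^(-t)cos(5t)

Coefficient matrix A = [[-26, 65], [-10, 24]].
Characteristic polynomial det(A - λI) = λ^2 + 2λ + 26 = 0.
Eigenvalues λ = -1 ± 5i (complex conjugate pair).
For λ=-1+5i: an eigenvector is (3,1) - i(-2,-1) = (3 + 2i, 1 + i).
A real fundamental pair from Re and Im of e^((-1+5i)t)v: X_1 = e^(-t)(cos(5t)·(3,1) + sin(5t)·(-2,-1)), X_2 = e^(-t)(sin(5t)·(3,1) - cos(5t)·(-2,-1)).
General solution: c_1X_1 + c_2X_2.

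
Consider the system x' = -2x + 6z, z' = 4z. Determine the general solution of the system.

x(t) = -c_1e^(-2t) + c_2e^(4t), z(t) = c_2e^(4t)

Coefficient matrix A = [[-2, 6], [0, 4]].
Characteristic polynomial det(A - λI) = λ^2 - 2λ - 8 = 0.
Eigenvalues λ = -2, 4.
For λ=-2: (A-λI) row 1 is [0, 6], so an eigenvector is (-1, 0).
For λ=4: (A-λI) row 1 is [-6, 6], so an eigenvector is (1, 1).
General solution: c_1e^(-2t)(-1,0) + c_2e^(4t)(1,1).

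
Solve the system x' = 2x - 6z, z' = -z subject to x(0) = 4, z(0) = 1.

Coefficient matrix A = [[2, -6], [0, -1]].
Characteristic polynomial det(A - λI) = λ^2 - λ - 2 = 0.
Eigenvalues λ = 2, -1.
For λ=2: (A-λI) row 1 is [0, -6], so an eigenvector is (1, 0).
For λ=-1: (A-λI) row 1 is [3, -6], so an eigenvector is (-2, -1).
General solution: C_1e^(2t)(1,0) + C_2e^(-t)(-2,-1).
Applying x(0)=4, z(0)=1 gives C_1=2, C_2=-1.

x(t) = 2e^(2t) + 2e^(-t), z(t) = e^(-t)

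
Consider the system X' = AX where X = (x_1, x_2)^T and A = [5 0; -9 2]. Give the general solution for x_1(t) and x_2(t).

x_1(t) = -c_2e^(5t), x_2(t) = -c_1e^(2t) + 3c_2e^(5t)

Coefficient matrix A = [[5, 0], [-9, 2]].
Characteristic polynomial det(A - λI) = λ^2 - 7λ + 10 = 0.
Eigenvalues λ = 2, 5.
For λ=2: (A-λI) row 1 is [3, 0], so an eigenvector is (0, -1).
For λ=5: (A-λI) row 2 is [-9, -3], so an eigenvector is (-1, 3).
General solution: c_1e^(2t)(0,-1) + c_2e^(5t)(-1,3).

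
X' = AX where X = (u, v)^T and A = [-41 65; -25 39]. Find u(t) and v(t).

u(t) = 3C_1e^(-t)sin(5t) - 2C_1e^(-t)cos(5t) - 2C_2e^(-t)sin(5t) - 3C_2e^(-t)cos(5t), v(t) = 2C_1e^(-t)sin(5t) - C_1e^(-t)cos(5t) - C_2e^(-t)sin(5t) - 2C_2e^(-t)cos(5t)

Coefficient matrix A = [[-41, 65], [-25, 39]].
Characteristic polynomial det(A - λI) = λ^2 + 2λ + 26 = 0.
Eigenvalues λ = -1 ± 5i (complex conjugate pair).
For λ=-1+5i: an eigenvector is (-2,-1) - i(3,2) = (-2 - 3i, -1 - 2i).
A real fundamental pair from Re and Im of e^((-1+5i)t)v: X_1 = e^(-t)(cos(5t)·(-2,-1) + sin(5t)·(3,2)), X_2 = e^(-t)(sin(5t)·(-2,-1) - cos(5t)·(3,2)).
General solution: C_1X_1 + C_2X_2.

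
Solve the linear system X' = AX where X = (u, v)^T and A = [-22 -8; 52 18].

u(t) = -C_1e^(-2t)sin(4t) + C_1e^(-2t)cos(4t) + C_2e^(-2t)sin(4t) + C_2e^(-2t)cos(4t), v(t) = 3C_1e^(-2t)sin(4t) - 2C_1e^(-2t)cos(4t) - 2C_2e^(-2t)sin(4t) - 3C_2e^(-2t)cos(4t)

Coefficient matrix A = [[-22, -8], [52, 18]].
Characteristic polynomial det(A - λI) = λ^2 + 4λ + 20 = 0.
Eigenvalues λ = -2 ± 4i (complex conjugate pair).
For λ=-2+4i: an eigenvector is (1,-2) - i(-1,3) = (1 + i, -2 - 3i).
A real fundamental pair from Re and Im of e^((-2+4i)t)v: X_1 = e^(-2t)(cos(4t)·(1,-2) + sin(4t)·(-1,3)), X_2 = e^(-2t)(sin(4t)·(1,-2) - cos(4t)·(-1,3)).
General solution: C_1X_1 + C_2X_2.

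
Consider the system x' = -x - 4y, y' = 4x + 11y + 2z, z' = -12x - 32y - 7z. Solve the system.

Coefficient matrix A = [[-1, -4, 0], [4, 11, 2], [-12, -32, -7]].
det(A - λI) = 0 gives eigenvalues λ = 3, -1, 1.
For λ=3: eigenvector (-1,1,-2).
For λ=-1: eigenvector (-1,0,2).
For λ=1: eigenvector (2,-1,1).
General solution: C_1e^(3t)(-1,1,-2) + C_2e^(-t)(-1,0,2) + C_3e^(t)(2,-1,1).

x(t) = -C_1e^(3t) - C_2e^(-t) + 2C_3e^(t), y(t) = C_1e^(3t) - C_3e^(t), z(t) = -2C_1e^(3t) + 2C_2e^(-t) + C_3e^(t)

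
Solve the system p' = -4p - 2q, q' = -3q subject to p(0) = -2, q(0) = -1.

Coefficient matrix A = [[-4, -2], [0, -3]].
Characteristic polynomial det(A - λI) = λ^2 + 7λ + 12 = 0.
Eigenvalues λ = -4, -3.
For λ=-4: (A-λI) row 1 is [0, -2], so an eigenvector is (1, 0).
For λ=-3: (A-λI) row 1 is [-1, -2], so an eigenvector is (-2, 1).
General solution: c_1e^(-4t)(1,0) + c_2e^(-3t)(-2,1).
Applying p(0)=-2, q(0)=-1 gives c_1=-4, c_2=-1.

p(t) = 2e^(-3t) - 4e^(-4t), q(t) = -e^(-3t)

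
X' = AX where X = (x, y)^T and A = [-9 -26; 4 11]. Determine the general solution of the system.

x(t) = 3K_1e^(t)sin(2t) + 2K_1e^(t)cos(2t) + 2K_2e^(t)sin(2t) - 3K_2e^(t)cos(2t), y(t) = -K_1e^(t)sin(2t) - K_1e^(t)cos(2t) - K_2e^(t)sin(2t) + K_2e^(t)cos(2t)

Coefficient matrix A = [[-9, -26], [4, 11]].
Characteristic polynomial det(A - λI) = λ^2 - 2λ + 5 = 0.
Eigenvalues λ = 1 ± 2i (complex conjugate pair).
For λ=1+2i: an eigenvector is (2,-1) - i(3,-1) = (2 - 3i, -1 + i).
A real fundamental pair from Re and Im of e^((1+2i)t)v: X_1 = e^(t)(cos(2t)·(2,-1) + sin(2t)·(3,-1)), X_2 = e^(t)(sin(2t)·(2,-1) - cos(2t)·(3,-1)).
General solution: K_1X_1 + K_2X_2.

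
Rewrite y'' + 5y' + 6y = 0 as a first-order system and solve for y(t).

y(t) = K_1e^(-3t) + K_2e^(-2t)

Let x_1 = y, x_2 = y'. Then x_1' = x_2 and x_2' = -6x_1 - 5x_2.
A = [[0,1],[-6,-5]]; det(A-λI) = λ^2 + 5λ + 6.
Eigenvalues λ = -3, -2 with eigenvectors (1,-3), (1,-2).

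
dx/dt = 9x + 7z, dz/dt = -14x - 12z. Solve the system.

Coefficient matrix A = [[9, 7], [-14, -12]].
Characteristic polynomial det(A - λI) = λ^2 + 3λ - 10 = 0.
Eigenvalues λ = 2, -5.
For λ=2: (A-λI) row 1 is [7, 7], so an eigenvector is (1, -1).
For λ=-5: (A-λI) row 1 is [14, 7], so an eigenvector is (-1, 2).
General solution: K_1e^(2t)(1,-1) + K_2e^(-5t)(-1,2).

x(t) = K_1e^(2t) - K_2e^(-5t), z(t) = -K_1e^(2t) + 2K_2e^(-5t)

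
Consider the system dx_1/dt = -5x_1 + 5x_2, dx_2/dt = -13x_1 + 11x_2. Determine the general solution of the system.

Coefficient matrix A = [[-5, 5], [-13, 11]].
Characteristic polynomial det(A - λI) = λ^2 - 6λ + 10 = 0.
Eigenvalues λ = 3 ± i (complex conjugate pair).
For λ=3+i: an eigenvector is (1,2) - i(2,3) = (1 - 2i, 2 - 3i).
A real fundamental pair from Re and Im of e^((3+i)t)v: X_1 = e^(3t)(cos(t)·(1,2) + sin(t)·(2,3)), X_2 = e^(3t)(sin(t)·(1,2) - cos(t)·(2,3)).
General solution: c_1X_1 + c_2X_2.

x_1(t) = 2c_1e^(3t)sin(t) + c_1e^(3t)cos(t) + c_2e^(3t)sin(t) - 2c_2e^(3t)cos(t), x_2(t) = 3c_1e^(3t)sin(t) + 2c_1e^(3t)cos(t) + 2c_2e^(3t)sin(t) - 3c_2e^(3t)cos(t)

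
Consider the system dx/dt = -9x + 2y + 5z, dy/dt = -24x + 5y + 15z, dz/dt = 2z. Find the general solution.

Coefficient matrix A = [[-9, 2, 5], [-24, 5, 15], [0, 0, 2]].
det(A - λI) = 0 gives eigenvalues λ = -1, -3, 2.
For λ=-1: eigenvector (1,4,0).
For λ=-3: eigenvector (-1,-3,0).
For λ=2: eigenvector (1,3,1).
General solution: K_1e^(-t)(1,4,0) + K_2e^(-3t)(-1,-3,0) + K_3e^(2t)(1,3,1).

x(t) = K_1e^(-t) - K_2e^(-3t) + K_3e^(2t), y(t) = 4K_1e^(-t) - 3K_2e^(-3t) + 3K_3e^(2t), z(t) = K_3e^(2t)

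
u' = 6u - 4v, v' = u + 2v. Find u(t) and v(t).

Coefficient matrix A = [[6, -4], [1, 2]].
Characteristic polynomial det(A - λI) = λ^2 - 8λ + 16 = 0.
Single eigenvalue λ = 4 with algebraic multiplicity 2.
Eigenvector v = (-2,-1); generalized eigenvector w with (A-λI)w=v is (-1,0).
General solution: e^(4t)[K_1·v + K_2·(t·v + w)].

u(t) = -2K_1e^(4t) - 2K_2te^(4t) - K_2e^(4t), v(t) = -K_1e^(4t) - K_2te^(4t)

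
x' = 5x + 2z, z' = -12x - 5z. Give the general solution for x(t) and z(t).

Coefficient matrix A = [[5, 2], [-12, -5]].
Characteristic polynomial det(A - λI) = λ^2 - 1 = 0.
Eigenvalues λ = 1, -1.
For λ=1: (A-λI) row 1 is [4, 2], so an eigenvector is (-1, 2).
For λ=-1: (A-λI) row 1 is [6, 2], so an eigenvector is (1, -3).
General solution: c_1e^(t)(-1,2) + c_2e^(-t)(1,-3).

x(t) = -c_1e^(t) + c_2e^(-t), z(t) = 2c_1e^(t) - 3c_2e^(-t)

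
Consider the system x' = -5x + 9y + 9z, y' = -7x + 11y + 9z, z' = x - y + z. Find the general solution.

Coefficient matrix A = [[-5, 9, 9], [-7, 11, 9], [1, -1, 1]].
det(A - λI) = 0 gives eigenvalues λ = 4, 2, 1.
For λ=4: eigenvector (1,1,0).
For λ=2: eigenvector (0,-1,1).
For λ=1: eigenvector (-3,-3,1).
General solution: K_1e^(4t)(1,1,0) + K_2e^(2t)(0,-1,1) + K_3e^(t)(-3,-3,1).

x(t) = K_1e^(4t) - 3K_3e^(t), y(t) = K_1e^(4t) - K_2e^(2t) - 3K_3e^(t), z(t) = K_2e^(2t) + K_3e^(t)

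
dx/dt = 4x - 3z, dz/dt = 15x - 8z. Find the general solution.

x(t) = K_1e^(-2t)sin(3t) - K_2e^(-2t)cos(3t), z(t) = 2K_1e^(-2t)sin(3t) - K_1e^(-2t)cos(3t) - K_2e^(-2t)sin(3t) - 2K_2e^(-2t)cos(3t)

Coefficient matrix A = [[4, -3], [15, -8]].
Characteristic polynomial det(A - λI) = λ^2 + 4λ + 13 = 0.
Eigenvalues λ = -2 ± 3i (complex conjugate pair).
For λ=-2+3i: an eigenvector is (0,-1) - i(1,2) = (0 - i, -1 - 2i).
A real fundamental pair from Re and Im of e^((-2+3i)t)v: X_1 = e^(-2t)(cos(3t)·(0,-1) + sin(3t)·(1,2)), X_2 = e^(-2t)(sin(3t)·(0,-1) - cos(3t)·(1,2)).
General solution: K_1X_1 + K_2X_2.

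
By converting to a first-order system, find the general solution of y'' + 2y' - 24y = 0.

Let x_1 = y, x_2 = y'. Then x_1' = x_2 and x_2' = 24x_1 - 2x_2.
A = [[0,1],[24,-2]]; det(A-λI) = λ^2 + 2λ - 24.
Eigenvalues λ = -6, 4 with eigenvectors (1,-6), (1,4).

y(t) = K_1e^(-6t) + K_2e^(4t)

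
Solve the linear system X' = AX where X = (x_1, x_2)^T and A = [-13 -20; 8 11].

Coefficient matrix A = [[-13, -20], [8, 11]].
Characteristic polynomial det(A - λI) = λ^2 + 2λ + 17 = 0.
Eigenvalues λ = -1 ± 4i (complex conjugate pair).
For λ=-1+4i: an eigenvector is (-2,1) - i(1,-1) = (-2 - i, 1 + i).
A real fundamental pair from Re and Im of e^((-1+4i)t)v: X_1 = e^(-t)(cos(4t)·(-2,1) + sin(4t)·(1,-1)), X_2 = e^(-t)(sin(4t)·(-2,1) - cos(4t)·(1,-1)).
General solution: K_1X_1 + K_2X_2.

x_1(t) = K_1e^(-t)sin(4t) - 2K_1e^(-t)cos(4t) - 2K_2e^(-t)sin(4t) - K_2e^(-t)cos(4t), x_2(t) = -K_1e^(-t)sin(4t) + K_1e^(-t)cos(4t) + K_2e^(-t)sin(4t) + K_2e^(-t)cos(4t)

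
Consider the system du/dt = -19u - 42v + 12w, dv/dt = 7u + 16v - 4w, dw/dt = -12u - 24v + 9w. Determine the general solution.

Coefficient matrix A = [[-19, -42, 12], [7, 16, -4], [-12, -24, 9]].
det(A - λI) = 0 gives eigenvalues λ = 1, 3, 2.
For λ=1: eigenvector (-6,2,-3).
For λ=3: eigenvector (-3,1,-2).
For λ=2: eigenvector (-2,1,0).
General solution: c_1e^(t)(-6,2,-3) + c_2e^(3t)(-3,1,-2) + c_3e^(2t)(-2,1,0).

u(t) = -6c_1e^(t) - 3c_2e^(3t) - 2c_3e^(2t), v(t) = 2c_1e^(t) + c_2e^(3t) + c_3e^(2t), w(t) = -3c_1e^(t) - 2c_2e^(3t)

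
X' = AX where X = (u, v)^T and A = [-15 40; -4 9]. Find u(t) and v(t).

u(t) = 3c_1e^(-3t)sin(4t) - c_1e^(-3t)cos(4t) - c_2e^(-3t)sin(4t) - 3c_2e^(-3t)cos(4t), v(t) = c_1e^(-3t)sin(4t) - c_2e^(-3t)cos(4t)

Coefficient matrix A = [[-15, 40], [-4, 9]].
Characteristic polynomial det(A - λI) = λ^2 + 6λ + 25 = 0.
Eigenvalues λ = -3 ± 4i (complex conjugate pair).
For λ=-3+4i: an eigenvector is (-1,0) - i(3,1) = (-1 - 3i, 0 - i).
A real fundamental pair from Re and Im of e^((-3+4i)t)v: X_1 = e^(-3t)(cos(4t)·(-1,0) + sin(4t)·(3,1)), X_2 = e^(-3t)(sin(4t)·(-1,0) - cos(4t)·(3,1)).
General solution: c_1X_1 + c_2X_2.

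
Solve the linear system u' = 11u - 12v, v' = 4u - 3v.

Coefficient matrix A = [[11, -12], [4, -3]].
Characteristic polynomial det(A - λI) = λ^2 - 8λ + 15 = 0.
Eigenvalues λ = 5, 3.
For λ=5: (A-λI) row 1 is [6, -12], so an eigenvector is (-2, -1).
For λ=3: (A-λI) row 1 is [8, -12], so an eigenvector is (3, 2).
General solution: K_1e^(5t)(-2,-1) + K_2e^(3t)(3,2).

u(t) = -2K_1e^(5t) + 3K_2e^(3t), v(t) = -K_1e^(5t) + 2K_2e^(3t)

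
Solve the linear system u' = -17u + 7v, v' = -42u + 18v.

Coefficient matrix A = [[-17, 7], [-42, 18]].
Characteristic polynomial det(A - λI) = λ^2 - λ - 12 = 0.
Eigenvalues λ = 4, -3.
For λ=4: (A-λI) row 1 is [-21, 7], so an eigenvector is (-1, -3).
For λ=-3: (A-λI) row 1 is [-14, 7], so an eigenvector is (-1, -2).
General solution: C_1e^(4t)(-1,-3) + C_2e^(-3t)(-1,-2).

u(t) = -C_1e^(4t) - C_2e^(-3t), v(t) = -3C_1e^(4t) - 2C_2e^(-3t)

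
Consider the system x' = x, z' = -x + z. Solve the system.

Coefficient matrix A = [[1, 0], [-1, 1]].
Characteristic polynomial det(A - λI) = λ^2 - 2λ + 1 = 0.
Single eigenvalue λ = 1 with algebraic multiplicity 2.
Eigenvector v = (0,-1); generalized eigenvector w with (A-λI)w=v is (1,1).
General solution: e^(t)[K_1·v + K_2·(t·v + w)].

x(t) = K_2e^(t), z(t) = -K_1e^(t) - K_2te^(t) + K_2e^(t)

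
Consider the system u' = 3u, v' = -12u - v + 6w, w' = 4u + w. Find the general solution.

u(t) = K_1e^(3t), v(t) = K_2e^(-t) + 3K_3e^(t), w(t) = 2K_1e^(3t) + K_3e^(t)

Coefficient matrix A = [[3, 0, 0], [-12, -1, 6], [4, 0, 1]].
det(A - λI) = 0 gives eigenvalues λ = 3, -1, 1.
For λ=3: eigenvector (1,0,2).
For λ=-1: eigenvector (0,1,0).
For λ=1: eigenvector (0,3,1).
General solution: K_1e^(3t)(1,0,2) + K_2e^(-t)(0,1,0) + K_3e^(t)(0,3,1).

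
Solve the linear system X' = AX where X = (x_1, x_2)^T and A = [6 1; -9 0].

x_1(t) = -K_1e^(3t) - K_2te^(3t) - K_2e^(3t), x_2(t) = 3K_1e^(3t) + 3K_2te^(3t) + 2K_2e^(3t)

Coefficient matrix A = [[6, 1], [-9, 0]].
Characteristic polynomial det(A - λI) = λ^2 - 6λ + 9 = 0.
Single eigenvalue λ = 3 with algebraic multiplicity 2.
Eigenvector v = (-1,3); generalized eigenvector w with (A-λI)w=v is (-1,2).
General solution: e^(3t)[K_1·v + K_2·(t·v + w)].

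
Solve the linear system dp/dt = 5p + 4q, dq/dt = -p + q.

Coefficient matrix A = [[5, 4], [-1, 1]].
Characteristic polynomial det(A - λI) = λ^2 - 6λ + 9 = 0.
Single eigenvalue λ = 3 with algebraic multiplicity 2.
Eigenvector v = (-2,1); generalized eigenvector w with (A-λI)w=v is (1,-1).
General solution: e^(3t)[K_1·v + K_2·(t·v + w)].

p(t) = -2K_1e^(3t) - 2K_2te^(3t) + K_2e^(3t), q(t) = K_1e^(3t) + K_2te^(3t) - K_2e^(3t)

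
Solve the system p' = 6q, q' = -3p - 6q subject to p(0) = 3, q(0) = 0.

Coefficient matrix A = [[0, 6], [-3, -6]].
Characteristic polynomial det(A - λI) = λ^2 + 6λ + 18 = 0.
Eigenvalues λ = -3 ± 3i (complex conjugate pair).
For λ=-3+3i: an eigenvector is (-1,0) - i(-1,1) = (-1 + i, 0 - i).
A real fundamental pair from Re and Im of e^((-3+3i)t)v: X_1 = e^(-3t)(cos(3t)·(-1,0) + sin(3t)·(-1,1)), X_2 = e^(-3t)(sin(3t)·(-1,0) - cos(3t)·(-1,1)).
General solution: C_1X_1 + C_2X_2.
Applying p(0)=3, q(0)=0 gives C_1=-3, C_2=0.

p(t) = 3e^(-3t)sin(3t) + 3e^(-3t)cos(3t), q(t) = -3e^(-3t)sin(3t)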